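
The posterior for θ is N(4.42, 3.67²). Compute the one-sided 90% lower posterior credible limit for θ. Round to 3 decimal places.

-0.283

Need L with P(θ ≥ L) = 0.90: L = 4.42 − z_{0.1}·3.67.
z = 1.282; L = 4.42 − 1.282 × 3.67 = -0.283.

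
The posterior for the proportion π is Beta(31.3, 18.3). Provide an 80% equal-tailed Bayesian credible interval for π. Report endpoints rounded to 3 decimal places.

Posterior: Beta(31.3, 18.3).
Equal-tailed 80% interval: the 0.1 and 0.9 quantiles of Beta(31.3, 18.3).
Posterior mean ≈ 0.631, SD ≈ 0.068; a Normal approximation gives roughly [0.544, 0.718].
Exact: F⁻¹(0.1) = 0.542; F⁻¹(0.9) = 0.717.

[0.542, 0.717]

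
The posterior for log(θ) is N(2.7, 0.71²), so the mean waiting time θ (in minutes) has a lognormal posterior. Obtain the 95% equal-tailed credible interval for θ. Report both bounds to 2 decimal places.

On the log scale the 95% interval is 2.7 ± 1.960 × 0.71 = [1.3084, 4.0916].
Exponentiate: [e^1.3084, e^4.0916] = [3.70, 59.83].

[3.70, 59.83]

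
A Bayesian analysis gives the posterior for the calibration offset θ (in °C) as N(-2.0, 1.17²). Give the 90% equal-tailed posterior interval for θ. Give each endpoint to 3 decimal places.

The posterior is symmetric, so the 90% equal-tailed interval is θ = -2.0 ± z·1.17 with z = 1.645.
Half-width: 1.645 × 1.17 = 1.924.
-2.0 − 1.924 = -3.924; -2.0 + 1.924 = -0.076.

[-3.924, -0.076]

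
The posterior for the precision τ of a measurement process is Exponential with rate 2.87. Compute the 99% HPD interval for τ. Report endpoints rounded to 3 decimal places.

The exponential density is strictly decreasing on [0, ∞), so the HPD interval is anchored at 0: [0, q] with P(τ ≤ q) = 0.99.
q = −ln(1 − 0.99) / 2.87 = 4.6052 / 2.87 = 1.605.

[0.000, 1.605]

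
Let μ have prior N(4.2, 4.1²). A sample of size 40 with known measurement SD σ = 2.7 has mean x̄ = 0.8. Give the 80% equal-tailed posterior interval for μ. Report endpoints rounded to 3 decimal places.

Posterior precision = 1/4.1² + 40/2.7² = 0.0595 + 5.4870 = 5.5465, so posterior SD = 0.4246.
Posterior mean = (4.2/4.1² + 40·0.8/2.7²) / 5.5465 = 0.8365.
Interval: 0.8365 ± 1.282 × 0.4246 → [0.292, 1.381].

[0.292, 1.381]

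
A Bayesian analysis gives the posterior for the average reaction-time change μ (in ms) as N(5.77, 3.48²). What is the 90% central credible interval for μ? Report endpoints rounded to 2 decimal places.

[0.05, 11.49]

The posterior is symmetric, so the 90% equal-tailed interval is μ = 5.77 ± z·3.48 with z = 1.645.
Half-width: 1.645 × 3.48 = 5.72.
5.77 − 5.72 = 0.05; 5.77 + 5.72 = 11.49.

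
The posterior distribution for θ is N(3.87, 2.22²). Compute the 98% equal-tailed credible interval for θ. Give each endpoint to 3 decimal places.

[-1.294, 9.034]

The posterior is symmetric, so the 98% equal-tailed interval is θ = 3.87 ± z·2.22 with z = 2.326.
Half-width: 2.326 × 2.22 = 5.164.
3.87 − 5.164 = -1.294; 3.87 + 5.164 = 9.034.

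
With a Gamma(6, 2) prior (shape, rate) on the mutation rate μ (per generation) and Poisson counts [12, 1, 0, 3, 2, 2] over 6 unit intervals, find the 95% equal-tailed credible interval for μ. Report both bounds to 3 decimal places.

[2.123, 4.613]

Posterior: Gamma(6+20, 2+6) = Gamma(26, 8) (shape, rate).
Equal-tailed 95% interval: Gamma(26, 8) quantiles at 0.025 and 0.975.
Posterior mean ≈ 3.250, SD ≈ 0.637; a Normal approximation gives roughly [2.001, 4.499].
Exact: lower = 2.123; upper = 4.613.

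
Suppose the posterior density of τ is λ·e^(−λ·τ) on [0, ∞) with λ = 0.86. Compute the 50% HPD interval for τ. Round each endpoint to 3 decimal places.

The exponential density is strictly decreasing on [0, ∞), so the HPD interval is anchored at 0: [0, q] with P(τ ≤ q) = 0.50.
q = −ln(1 − 0.50) / 0.86 = 0.6931 / 0.86 = 0.806.

[0.000, 0.806]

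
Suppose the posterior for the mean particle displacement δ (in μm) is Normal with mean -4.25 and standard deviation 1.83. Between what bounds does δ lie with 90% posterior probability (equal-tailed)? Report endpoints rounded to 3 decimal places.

[-7.260, -1.240]

The posterior is symmetric, so the 90% equal-tailed interval is δ = -4.25 ± z·1.83 with z = 1.645.
Half-width: 1.645 × 1.83 = 3.010.
-4.25 − 3.010 = -7.260; -4.25 + 3.010 = -1.240.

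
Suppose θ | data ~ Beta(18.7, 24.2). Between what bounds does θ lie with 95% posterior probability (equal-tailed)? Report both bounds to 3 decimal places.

Posterior: Beta(18.7, 24.2).
Equal-tailed 95% interval: the 0.025 and 0.975 quantiles of Beta(18.7, 24.2).
Posterior mean ≈ 0.436, SD ≈ 0.075; a Normal approximation gives roughly [0.289, 0.583].
Exact: F⁻¹(0.025) = 0.293; F⁻¹(0.975) = 0.585.

[0.293, 0.585]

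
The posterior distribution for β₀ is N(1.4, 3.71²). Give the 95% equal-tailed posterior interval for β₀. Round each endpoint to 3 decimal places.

[-5.871, 8.671]

The posterior is symmetric, so the 95% equal-tailed interval is β₀ = 1.4 ± z·3.71 with z = 1.960.
Half-width: 1.960 × 3.71 = 7.271.
1.4 − 7.271 = -5.871; 1.4 + 7.271 = 8.671.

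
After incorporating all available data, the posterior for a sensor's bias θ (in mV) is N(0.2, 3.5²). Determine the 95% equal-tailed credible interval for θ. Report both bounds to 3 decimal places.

[-6.660, 7.060]

The posterior is symmetric, so the 95% equal-tailed interval is θ = 0.2 ± z·3.5 with z = 1.960.
Half-width: 1.960 × 3.5 = 6.860.
0.2 − 6.860 = -6.660; 0.2 + 6.860 = 7.060.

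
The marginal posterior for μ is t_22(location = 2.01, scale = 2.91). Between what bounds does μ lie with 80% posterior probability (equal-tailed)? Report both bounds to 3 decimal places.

The t_22 distribution is symmetric; the 80% interval is 2.01 ± t·2.91 with t_{0.9,22} = 1.321.
Half-width: 1.321 × 2.91 = 3.845.
2.01 − 3.845 = -1.835; 2.01 + 3.845 = 5.855.

[-1.835, 5.855]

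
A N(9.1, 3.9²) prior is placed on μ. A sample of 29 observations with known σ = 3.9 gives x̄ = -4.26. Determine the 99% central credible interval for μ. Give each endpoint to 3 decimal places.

[-5.649, -1.981]

Posterior precision = 1/3.9² + 29/3.9² = 0.0657 + 1.9066 = 1.9724, so posterior SD = 0.7120.
Posterior mean = (9.1/3.9² + 29·-4.26/3.9²) / 1.9724 = -3.8147.
Interval: -3.8147 ± 2.576 × 0.7120 → [-5.649, -1.981].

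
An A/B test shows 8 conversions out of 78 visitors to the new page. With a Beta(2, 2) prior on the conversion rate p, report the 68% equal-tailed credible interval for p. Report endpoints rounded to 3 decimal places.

Posterior: Beta(2+8, 2+70) = Beta(10, 72).
Equal-tailed 68% interval: the 0.16 and 0.84 quantiles of Beta(10, 72).
Posterior mean ≈ 0.122, SD ≈ 0.036; a Normal approximation gives roughly [0.086, 0.158].
Exact: F⁻¹(0.16) = 0.086; F⁻¹(0.84) = 0.157.

[0.086, 0.157]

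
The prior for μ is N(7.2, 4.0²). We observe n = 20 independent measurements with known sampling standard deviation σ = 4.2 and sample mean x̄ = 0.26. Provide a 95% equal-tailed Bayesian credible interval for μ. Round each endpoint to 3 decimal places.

[-1.169, 2.415]

Posterior precision = 1/4.0² + 20/4.2² = 0.0625 + 1.1338 = 1.1963, so posterior SD = 0.9143.
Posterior mean = (7.2/4.0² + 20·0.26/4.2²) / 1.1963 = 0.6226.
Interval: 0.6226 ± 1.960 × 0.9143 → [-1.169, 2.415].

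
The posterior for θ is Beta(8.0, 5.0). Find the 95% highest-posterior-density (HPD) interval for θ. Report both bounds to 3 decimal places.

[0.362, 0.859]

The posterior is unimodal and skewed, so the HPD interval has equal density at both endpoints and is the shortest 95% interval.
Solving f(0.362) = f(0.859) with F(0.859) − F(0.362) = 0.95 gives [0.362, 0.859].
For comparison, the equal-tailed interval is [0.349, 0.848]; the HPD is narrower and shifted toward the mode.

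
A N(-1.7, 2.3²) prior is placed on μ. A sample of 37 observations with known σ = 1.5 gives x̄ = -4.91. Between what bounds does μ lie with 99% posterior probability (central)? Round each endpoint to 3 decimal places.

Posterior precision = 1/2.3² + 37/1.5² = 0.1890 + 16.4444 = 16.6335, so posterior SD = 0.2452.
Posterior mean = (-1.7/2.3² + 37·-4.91/1.5²) / 16.6335 = -4.8735.
Interval: -4.8735 ± 2.576 × 0.2452 → [-5.505, -4.242].

[-5.505, -4.242]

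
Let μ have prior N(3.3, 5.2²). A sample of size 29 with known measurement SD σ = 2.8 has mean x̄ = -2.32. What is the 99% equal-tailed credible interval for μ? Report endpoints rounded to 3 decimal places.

[-3.597, -0.932]

Posterior precision = 1/5.2² + 29/2.8² = 0.0370 + 3.6990 = 3.7360, so posterior SD = 0.5174.
Posterior mean = (3.3/5.2² + 29·-2.32/2.8²) / 3.7360 = -2.2644.
Interval: -2.2644 ± 2.576 × 0.5174 → [-3.597, -0.932].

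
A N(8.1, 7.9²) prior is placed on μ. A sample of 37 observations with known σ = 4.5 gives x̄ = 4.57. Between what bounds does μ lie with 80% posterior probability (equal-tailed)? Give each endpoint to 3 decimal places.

Posterior precision = 1/7.9² + 37/4.5² = 0.0160 + 1.8272 = 1.8432, so posterior SD = 0.7366.
Posterior mean = (8.1/7.9² + 37·4.57/4.5²) / 1.8432 = 4.6007.
Interval: 4.6007 ± 1.282 × 0.7366 → [3.657, 5.545].

[3.657, 5.545]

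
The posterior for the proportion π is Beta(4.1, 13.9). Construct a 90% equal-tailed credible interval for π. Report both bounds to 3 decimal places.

[0.088, 0.402]

Posterior: Beta(4.1, 13.9).
Equal-tailed 90% interval: the 0.05 and 0.95 quantiles of Beta(4.1, 13.9).
Posterior mean ≈ 0.228, SD ≈ 0.096; a Normal approximation gives roughly [0.070, 0.386].
Exact: F⁻¹(0.05) = 0.088; F⁻¹(0.95) = 0.402.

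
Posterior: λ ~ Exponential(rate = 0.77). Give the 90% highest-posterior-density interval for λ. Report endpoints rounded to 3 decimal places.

The exponential density is strictly decreasing on [0, ∞), so the HPD interval is anchored at 0: [0, q] with P(λ ≤ q) = 0.90.
q = −ln(1 − 0.90) / 0.77 = 2.3026 / 0.77 = 2.990.

[0.000, 2.990]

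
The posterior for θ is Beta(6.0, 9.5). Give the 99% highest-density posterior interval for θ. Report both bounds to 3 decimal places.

The posterior is unimodal and skewed, so the HPD interval has equal density at both endpoints and is the shortest 99% interval.
Solving f(0.114) = f(0.694) with F(0.694) − F(0.114) = 0.99 gives [0.114, 0.694].
For comparison, the equal-tailed interval is [0.122, 0.704]; the HPD is narrower and shifted toward the mode.

[0.114, 0.694]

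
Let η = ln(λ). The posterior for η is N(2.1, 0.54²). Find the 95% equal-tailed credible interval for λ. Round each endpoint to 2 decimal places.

On the log scale the 95% interval is 2.1 ± 1.960 × 0.54 = [1.0416, 3.1584].
Exponentiate: [e^1.0416, e^3.1584] = [2.83, 23.53].

[2.83, 23.53]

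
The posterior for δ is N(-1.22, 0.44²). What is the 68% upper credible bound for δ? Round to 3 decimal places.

-1.014

Need U with P(δ ≤ U) = 0.68: U = -1.22 + z_{0.32}·0.44.
z = 0.468; U = -1.22 + 0.468 × 0.44 = -1.014.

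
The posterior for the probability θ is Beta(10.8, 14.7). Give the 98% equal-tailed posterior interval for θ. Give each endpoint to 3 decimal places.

[0.214, 0.650]

Posterior: Beta(10.8, 14.7).
Equal-tailed 98% interval: the 0.01 and 0.99 quantiles of Beta(10.8, 14.7).
Posterior mean ≈ 0.424, SD ≈ 0.096; a Normal approximation gives roughly [0.200, 0.647].
Exact: F⁻¹(0.01) = 0.214; F⁻¹(0.99) = 0.650.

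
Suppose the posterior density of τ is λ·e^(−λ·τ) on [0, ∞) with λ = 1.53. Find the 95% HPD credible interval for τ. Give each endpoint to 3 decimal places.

[0.000, 1.958]

The exponential density is strictly decreasing on [0, ∞), so the HPD interval is anchored at 0: [0, q] with P(τ ≤ q) = 0.95.
q = −ln(1 − 0.95) / 1.53 = 2.9957 / 1.53 = 1.958.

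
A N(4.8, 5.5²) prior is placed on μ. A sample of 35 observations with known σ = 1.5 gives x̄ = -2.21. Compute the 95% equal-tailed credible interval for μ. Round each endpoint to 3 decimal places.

[-2.692, -1.699]

Posterior precision = 1/5.5² + 35/1.5² = 0.0331 + 15.5556 = 15.5886, so posterior SD = 0.2533.
Posterior mean = (4.8/5.5² + 35·-2.21/1.5²) / 15.5886 = -2.1951.
Interval: -2.1951 ± 1.960 × 0.2533 → [-2.692, -1.699].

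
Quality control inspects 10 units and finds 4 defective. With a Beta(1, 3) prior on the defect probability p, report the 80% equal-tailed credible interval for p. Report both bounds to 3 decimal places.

Posterior: Beta(1+4, 3+6) = Beta(5, 9).
Equal-tailed 80% interval: the 0.1 and 0.9 quantiles of Beta(5, 9).
Posterior mean ≈ 0.357, SD ≈ 0.124; a Normal approximation gives roughly [0.199, 0.516].
Exact: F⁻¹(0.1) = 0.201; F⁻¹(0.9) = 0.523.

[0.201, 0.523]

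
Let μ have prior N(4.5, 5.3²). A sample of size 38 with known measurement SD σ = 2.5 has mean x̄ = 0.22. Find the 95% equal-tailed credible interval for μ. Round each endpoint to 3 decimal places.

Posterior precision = 1/5.3² + 38/2.5² = 0.0356 + 6.0800 = 6.1156, so posterior SD = 0.4044.
Posterior mean = (4.5/5.3² + 38·0.22/2.5²) / 6.1156 = 0.2449.
Interval: 0.2449 ± 1.960 × 0.4044 → [-0.548, 1.037].

[-0.548, 1.037]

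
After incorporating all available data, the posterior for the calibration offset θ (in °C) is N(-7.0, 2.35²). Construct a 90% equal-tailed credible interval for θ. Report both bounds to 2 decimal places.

[-10.87, -3.13]

The posterior is symmetric, so the 90% equal-tailed interval is θ = -7.0 ± z·2.35 with z = 1.645.
Half-width: 1.645 × 2.35 = 3.87.
-7.0 − 3.87 = -10.87; -7.0 + 3.87 = -3.13.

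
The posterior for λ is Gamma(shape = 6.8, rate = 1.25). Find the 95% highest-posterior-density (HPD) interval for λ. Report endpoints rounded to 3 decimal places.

The posterior is unimodal and skewed, so the HPD interval has equal density at both endpoints and is the shortest 95% interval.
Solving f(1.783) = f(9.588) with F(9.588) − F(1.783) = 0.95 gives [1.783, 9.588].
For comparison, the equal-tailed interval is [2.152, 10.227]; the HPD is narrower and shifted toward the mode.

[1.783, 9.588]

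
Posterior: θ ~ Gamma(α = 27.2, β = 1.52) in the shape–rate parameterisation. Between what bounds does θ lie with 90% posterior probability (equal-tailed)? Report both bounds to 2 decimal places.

Posterior: Gamma(shape 27.2, rate 1.52).
Equal-tailed 90% interval: Gamma(27.2, 1.52) quantiles at 0.05 and 0.95.
Posterior mean ≈ 17.89, SD ≈ 3.43; a Normal approximation gives roughly [12.25, 23.54].
Exact: lower = 12.65; upper = 23.89.

[12.65, 23.89]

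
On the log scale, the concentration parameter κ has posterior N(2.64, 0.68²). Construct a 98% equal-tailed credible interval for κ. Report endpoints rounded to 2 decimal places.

[2.88, 68.16]

On the log scale the 98% interval is 2.64 ± 2.326 × 0.68 = [1.0581, 4.2219].
Exponentiate: [e^1.0581, e^4.2219] = [2.88, 68.16].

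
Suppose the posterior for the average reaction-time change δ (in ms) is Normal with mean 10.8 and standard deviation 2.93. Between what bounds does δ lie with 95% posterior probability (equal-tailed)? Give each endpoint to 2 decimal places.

[5.06, 16.54]

The posterior is symmetric, so the 95% equal-tailed interval is δ = 10.8 ± z·2.93 with z = 1.960.
Half-width: 1.960 × 2.93 = 5.74.
10.8 − 5.74 = 5.06; 10.8 + 5.74 = 16.54.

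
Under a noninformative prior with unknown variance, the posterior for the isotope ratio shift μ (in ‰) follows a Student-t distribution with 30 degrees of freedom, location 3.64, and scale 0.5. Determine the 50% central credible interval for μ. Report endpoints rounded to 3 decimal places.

[3.299, 3.981]

The t_30 distribution is symmetric; the 50% interval is 3.64 ± t·0.5 with t_{0.75,30} = 0.683.
Half-width: 0.683 × 0.5 = 0.341.
3.64 − 0.341 = 3.299; 3.64 + 0.341 = 3.981.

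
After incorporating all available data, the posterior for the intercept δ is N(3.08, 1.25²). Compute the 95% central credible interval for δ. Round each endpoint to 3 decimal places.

The posterior is symmetric, so the 95% equal-tailed interval is δ = 3.08 ± z·1.25 with z = 1.960.
Half-width: 1.960 × 1.25 = 2.450.
3.08 − 2.450 = 0.630; 3.08 + 2.450 = 5.530.

[0.630, 5.530]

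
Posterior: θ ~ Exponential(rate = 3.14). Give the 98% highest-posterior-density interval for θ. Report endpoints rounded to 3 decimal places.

The exponential density is strictly decreasing on [0, ∞), so the HPD interval is anchored at 0: [0, q] with P(θ ≤ q) = 0.98.
q = −ln(1 − 0.98) / 3.14 = 3.9120 / 3.14 = 1.246.

[0.000, 1.246]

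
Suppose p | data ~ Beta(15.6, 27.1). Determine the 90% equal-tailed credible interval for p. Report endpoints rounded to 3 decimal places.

[0.249, 0.489]

Posterior: Beta(15.6, 27.1).
Equal-tailed 90% interval: the 0.05 and 0.95 quantiles of Beta(15.6, 27.1).
Posterior mean ≈ 0.365, SD ≈ 0.073; a Normal approximation gives roughly [0.246, 0.485].
Exact: F⁻¹(0.05) = 0.249; F⁻¹(0.95) = 0.489.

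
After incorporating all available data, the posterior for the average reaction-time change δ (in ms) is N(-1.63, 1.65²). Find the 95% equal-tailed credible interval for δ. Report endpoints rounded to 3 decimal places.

[-4.864, 1.604]

The posterior is symmetric, so the 95% equal-tailed interval is δ = -1.63 ± z·1.65 with z = 1.960.
Half-width: 1.960 × 1.65 = 3.234.
-1.63 − 3.234 = -4.864; -1.63 + 3.234 = 1.604.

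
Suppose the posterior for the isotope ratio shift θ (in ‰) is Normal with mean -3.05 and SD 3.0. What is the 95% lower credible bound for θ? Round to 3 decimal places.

-7.985

Need L with P(θ ≥ L) = 0.95: L = -3.05 − z_{0.05}·3.0.
z = 1.645; L = -3.05 − 1.645 × 3.0 = -7.985.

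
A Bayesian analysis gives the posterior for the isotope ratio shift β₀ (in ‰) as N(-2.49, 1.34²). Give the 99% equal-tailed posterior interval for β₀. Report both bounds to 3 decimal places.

[-5.942, 0.962]

The posterior is symmetric, so the 99% equal-tailed interval is β₀ = -2.49 ± z·1.34 with z = 2.576.
Half-width: 2.576 × 1.34 = 3.452.
-2.49 − 3.452 = -5.942; -2.49 + 3.452 = 0.962.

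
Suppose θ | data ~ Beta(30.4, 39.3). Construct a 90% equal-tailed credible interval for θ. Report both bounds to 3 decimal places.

Posterior: Beta(30.4, 39.3).
Equal-tailed 90% interval: the 0.05 and 0.95 quantiles of Beta(30.4, 39.3).
Posterior mean ≈ 0.436, SD ≈ 0.059; a Normal approximation gives roughly [0.339, 0.533].
Exact: F⁻¹(0.05) = 0.340; F⁻¹(0.95) = 0.534.

[0.340, 0.534]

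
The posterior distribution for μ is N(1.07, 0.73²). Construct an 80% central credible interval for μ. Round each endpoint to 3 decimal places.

[0.134, 2.006]

The posterior is symmetric, so the 80% equal-tailed interval is μ = 1.07 ± z·0.73 with z = 1.282.
Half-width: 1.282 × 0.73 = 0.936.
1.07 − 0.936 = 0.134; 1.07 + 0.936 = 2.006.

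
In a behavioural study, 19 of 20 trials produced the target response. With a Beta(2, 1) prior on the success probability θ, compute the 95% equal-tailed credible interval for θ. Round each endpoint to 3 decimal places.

Posterior: Beta(2+19, 1+1) = Beta(21, 2).
Equal-tailed 95% interval: the 0.025 and 0.975 quantiles of Beta(21, 2).
Posterior mean ≈ 0.913, SD ≈ 0.058; a Normal approximation gives roughly [0.800, 1.026].
Exact: F⁻¹(0.025) = 0.772; F⁻¹(0.975) = 0.989.

[0.772, 0.989]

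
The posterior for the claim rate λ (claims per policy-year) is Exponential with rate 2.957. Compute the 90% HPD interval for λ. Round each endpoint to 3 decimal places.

[0.000, 0.779]

The exponential density is strictly decreasing on [0, ∞), so the HPD interval is anchored at 0: [0, q] with P(λ ≤ q) = 0.90.
q = −ln(1 − 0.90) / 2.957 = 2.3026 / 2.957 = 0.779.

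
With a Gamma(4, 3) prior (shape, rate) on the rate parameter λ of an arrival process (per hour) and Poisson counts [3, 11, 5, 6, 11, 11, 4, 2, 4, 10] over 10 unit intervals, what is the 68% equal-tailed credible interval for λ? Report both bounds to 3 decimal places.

[4.818, 6.104]

Posterior: Gamma(4+67, 3+10) = Gamma(71, 13) (shape, rate).
Equal-tailed 68% interval: Gamma(71, 13) quantiles at 0.16 and 0.84.
Posterior mean ≈ 5.462, SD ≈ 0.648; a Normal approximation gives roughly [4.817, 6.106].
Exact: lower = 4.818; upper = 6.104.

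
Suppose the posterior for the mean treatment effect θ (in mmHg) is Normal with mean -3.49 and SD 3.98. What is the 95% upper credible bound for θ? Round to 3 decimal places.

Need U with P(θ ≤ U) = 0.95: U = -3.49 + z_{0.05}·3.98.
z = 1.645; U = -3.49 + 1.645 × 3.98 = 3.057.

3.057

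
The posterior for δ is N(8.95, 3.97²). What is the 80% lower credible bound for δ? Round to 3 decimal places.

Need L with P(δ ≥ L) = 0.80: L = 8.95 − z_{0.2}·3.97.
z = 0.842; L = 8.95 − 0.842 × 3.97 = 5.609.

5.609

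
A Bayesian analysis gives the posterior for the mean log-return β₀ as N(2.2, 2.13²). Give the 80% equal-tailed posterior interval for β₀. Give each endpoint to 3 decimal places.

[-0.530, 4.930]

The posterior is symmetric, so the 80% equal-tailed interval is β₀ = 2.2 ± z·2.13 with z = 1.282.
Half-width: 1.282 × 2.13 = 2.730.
2.2 − 2.730 = -0.530; 2.2 + 2.730 = 4.930.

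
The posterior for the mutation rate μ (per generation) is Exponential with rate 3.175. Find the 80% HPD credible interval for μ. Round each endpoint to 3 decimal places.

The exponential density is strictly decreasing on [0, ∞), so the HPD interval is anchored at 0: [0, q] with P(μ ≤ q) = 0.80.
q = −ln(1 − 0.80) / 3.175 = 1.6094 / 3.175 = 0.507.

[0.000, 0.507]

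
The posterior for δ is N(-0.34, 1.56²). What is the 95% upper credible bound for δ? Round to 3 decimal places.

2.226

Need U with P(δ ≤ U) = 0.95: U = -0.34 + z_{0.05}·1.56.
z = 1.645; U = -0.34 + 1.645 × 1.56 = 2.226.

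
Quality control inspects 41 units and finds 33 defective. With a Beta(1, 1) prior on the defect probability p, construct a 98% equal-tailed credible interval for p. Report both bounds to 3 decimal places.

[0.631, 0.912]

Posterior: Beta(1+33, 1+8) = Beta(34, 9).
Equal-tailed 98% interval: the 0.01 and 0.99 quantiles of Beta(34, 9).
Posterior mean ≈ 0.791, SD ≈ 0.061; a Normal approximation gives roughly [0.648, 0.933].
Exact: F⁻¹(0.01) = 0.631; F⁻¹(0.99) = 0.912.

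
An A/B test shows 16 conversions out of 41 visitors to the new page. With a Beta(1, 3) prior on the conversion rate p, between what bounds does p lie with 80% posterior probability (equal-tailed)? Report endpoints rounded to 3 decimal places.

[0.287, 0.471]

Posterior: Beta(1+16, 3+25) = Beta(17, 28).
Equal-tailed 80% interval: the 0.1 and 0.9 quantiles of Beta(17, 28).
Posterior mean ≈ 0.378, SD ≈ 0.071; a Normal approximation gives roughly [0.286, 0.469].
Exact: F⁻¹(0.1) = 0.287; F⁻¹(0.9) = 0.471.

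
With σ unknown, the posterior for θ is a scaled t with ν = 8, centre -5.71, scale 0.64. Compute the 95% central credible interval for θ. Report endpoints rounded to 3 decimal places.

The t_8 distribution is symmetric; the 95% interval is -5.71 ± t·0.64 with t_{0.975,8} = 2.306.
Half-width: 2.306 × 0.64 = 1.476.
-5.71 − 1.476 = -7.186; -5.71 + 1.476 = -4.234.

[-7.186, -4.234]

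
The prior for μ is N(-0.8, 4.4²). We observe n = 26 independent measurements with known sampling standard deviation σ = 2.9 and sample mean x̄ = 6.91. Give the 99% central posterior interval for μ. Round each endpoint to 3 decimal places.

[5.330, 8.236]

Posterior precision = 1/4.4² + 26/2.9² = 0.0517 + 3.0916 = 3.1432, so posterior SD = 0.5640.
Posterior mean = (-0.8/4.4² + 26·6.91/2.9²) / 3.1432 = 6.7833.
Interval: 6.7833 ± 2.576 × 0.5640 → [5.330, 8.236].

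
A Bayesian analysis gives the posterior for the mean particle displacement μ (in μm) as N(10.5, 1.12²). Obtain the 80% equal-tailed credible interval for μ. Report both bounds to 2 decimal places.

[9.06, 11.94]

The posterior is symmetric, so the 80% equal-tailed interval is μ = 10.5 ± z·1.12 with z = 1.282.
Half-width: 1.282 × 1.12 = 1.44.
10.5 − 1.44 = 9.06; 10.5 + 1.44 = 11.94.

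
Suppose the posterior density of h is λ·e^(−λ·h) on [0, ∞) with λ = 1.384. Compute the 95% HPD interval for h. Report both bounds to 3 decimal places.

[0.000, 2.165]

The exponential density is strictly decreasing on [0, ∞), so the HPD interval is anchored at 0: [0, q] with P(h ≤ q) = 0.95.
q = −ln(1 − 0.95) / 1.384 = 2.9957 / 1.384 = 2.165.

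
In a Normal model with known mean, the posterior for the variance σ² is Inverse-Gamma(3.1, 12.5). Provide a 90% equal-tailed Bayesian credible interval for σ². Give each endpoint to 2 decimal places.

Inverse-Gamma(3.1, 12.5) quantiles: F⁻¹(0.05) and F⁻¹(0.95).
Equivalently, 1/σ² ~ Gamma(3.1, rate = 12.5); invert its 0.95 and 0.05 quantiles.
Posterior mean ≈ 5.95, SD ≈ 5.68; a Normal approximation gives roughly [-3.38, 15.29].
Exact: lower = 1.94; upper = 14.38.

[1.94, 14.38]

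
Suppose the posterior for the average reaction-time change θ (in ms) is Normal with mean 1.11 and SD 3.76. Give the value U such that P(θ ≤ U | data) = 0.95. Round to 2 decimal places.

Need U with P(θ ≤ U) = 0.95: U = 1.11 + z_{0.05}·3.76.
z = 1.645; U = 1.11 + 1.645 × 3.76 = 7.29.

7.29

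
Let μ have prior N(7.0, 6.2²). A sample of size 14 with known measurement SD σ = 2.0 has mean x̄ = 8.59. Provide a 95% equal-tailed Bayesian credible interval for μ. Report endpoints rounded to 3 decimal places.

[7.534, 9.622]

Posterior precision = 1/6.2² + 14/2.0² = 0.0260 + 3.5000 = 3.5260, so posterior SD = 0.5325.
Posterior mean = (7.0/6.2² + 14·8.59/2.0²) / 3.5260 = 8.5783.
Interval: 8.5783 ± 1.960 × 0.5325 → [7.534, 9.622].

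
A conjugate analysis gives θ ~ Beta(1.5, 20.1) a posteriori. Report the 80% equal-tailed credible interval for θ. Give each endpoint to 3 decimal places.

Posterior: Beta(1.5, 20.1).
Equal-tailed 80% interval: the 0.1 and 0.9 quantiles of Beta(1.5, 20.1).
Posterior mean ≈ 0.069, SD ≈ 0.053; a Normal approximation gives roughly [0.001, 0.138].
Exact: F⁻¹(0.1) = 0.014; F⁻¹(0.9) = 0.142.

[0.014, 0.142]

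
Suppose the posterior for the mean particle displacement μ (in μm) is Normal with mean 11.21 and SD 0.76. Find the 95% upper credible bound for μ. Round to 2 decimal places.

12.46

Need U with P(μ ≤ U) = 0.95: U = 11.21 + z_{0.05}·0.76.
z = 1.645; U = 11.21 + 1.645 × 0.76 = 12.46.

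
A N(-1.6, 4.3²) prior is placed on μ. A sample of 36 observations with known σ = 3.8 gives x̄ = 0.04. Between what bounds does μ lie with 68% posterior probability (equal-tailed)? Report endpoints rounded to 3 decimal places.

Posterior precision = 1/4.3² + 36/3.8² = 0.0541 + 2.4931 = 2.5472, so posterior SD = 0.6266.
Posterior mean = (-1.6/4.3² + 36·0.04/3.8²) / 2.5472 = 0.0052.
Interval: 0.0052 ± 0.994 × 0.6266 → [-0.618, 0.628].

[-0.618, 0.628]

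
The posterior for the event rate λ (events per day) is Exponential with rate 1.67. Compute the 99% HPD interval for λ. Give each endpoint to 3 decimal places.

[0.000, 2.758]

The exponential density is strictly decreasing on [0, ∞), so the HPD interval is anchored at 0: [0, q] with P(λ ≤ q) = 0.99.
q = −ln(1 − 0.99) / 1.67 = 4.6052 / 1.67 = 2.758.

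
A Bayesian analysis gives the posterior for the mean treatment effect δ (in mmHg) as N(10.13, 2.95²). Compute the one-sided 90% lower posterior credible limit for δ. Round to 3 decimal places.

Need L with P(δ ≥ L) = 0.90: L = 10.13 − z_{0.1}·2.95.
z = 1.282; L = 10.13 − 1.282 × 2.95 = 6.349.

6.349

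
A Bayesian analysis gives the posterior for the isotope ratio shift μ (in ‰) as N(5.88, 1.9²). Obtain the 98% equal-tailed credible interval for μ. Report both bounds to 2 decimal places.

The posterior is symmetric, so the 98% equal-tailed interval is μ = 5.88 ± z·1.9 with z = 2.326.
Half-width: 2.326 × 1.9 = 4.42.
5.88 − 4.42 = 1.46; 5.88 + 4.42 = 10.30.

[1.46, 10.30]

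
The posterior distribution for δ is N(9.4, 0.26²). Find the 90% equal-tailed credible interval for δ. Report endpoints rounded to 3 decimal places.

The posterior is symmetric, so the 90% equal-tailed interval is δ = 9.4 ± z·0.26 with z = 1.645.
Half-width: 1.645 × 0.26 = 0.428.
9.4 − 0.428 = 8.972; 9.4 + 0.428 = 9.828.

[8.972, 9.828]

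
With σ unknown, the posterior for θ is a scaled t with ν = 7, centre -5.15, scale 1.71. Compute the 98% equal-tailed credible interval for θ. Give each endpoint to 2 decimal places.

[-10.28, -0.02]

The t_7 distribution is symmetric; the 98% interval is -5.15 ± t·1.71 with t_{0.99,7} = 2.998.
Half-width: 2.998 × 1.71 = 5.13.
-5.15 − 5.13 = -10.28; -5.15 + 5.13 = -0.02.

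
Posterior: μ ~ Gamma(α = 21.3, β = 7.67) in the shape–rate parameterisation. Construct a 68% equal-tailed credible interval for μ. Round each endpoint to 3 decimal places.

[2.183, 3.370]

Posterior: Gamma(shape 21.3, rate 7.67).
Equal-tailed 68% interval: Gamma(21.3, 7.67) quantiles at 0.16 and 0.84.
Posterior mean ≈ 2.777, SD ≈ 0.602; a Normal approximation gives roughly [2.179, 3.375].
Exact: lower = 2.183; upper = 3.370.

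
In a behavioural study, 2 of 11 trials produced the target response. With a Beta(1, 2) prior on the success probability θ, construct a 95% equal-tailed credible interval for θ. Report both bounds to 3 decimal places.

[0.050, 0.454]

Posterior: Beta(1+2, 2+9) = Beta(3, 11).
Equal-tailed 95% interval: the 0.025 and 0.975 quantiles of Beta(3, 11).
Posterior mean ≈ 0.214, SD ≈ 0.106; a Normal approximation gives roughly [0.007, 0.422].
Exact: F⁻¹(0.025) = 0.050; F⁻¹(0.975) = 0.454.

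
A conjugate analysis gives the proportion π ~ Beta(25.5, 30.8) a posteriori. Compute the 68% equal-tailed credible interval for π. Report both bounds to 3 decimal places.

[0.387, 0.519]

Posterior: Beta(25.5, 30.8).
Equal-tailed 68% interval: the 0.16 and 0.84 quantiles of Beta(25.5, 30.8).
Posterior mean ≈ 0.453, SD ≈ 0.066; a Normal approximation gives roughly [0.388, 0.518].
Exact: F⁻¹(0.16) = 0.387; F⁻¹(0.84) = 0.519.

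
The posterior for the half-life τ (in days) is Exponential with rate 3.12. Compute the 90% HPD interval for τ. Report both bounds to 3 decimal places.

[0.000, 0.738]

The exponential density is strictly decreasing on [0, ∞), so the HPD interval is anchored at 0: [0, q] with P(τ ≤ q) = 0.90.
q = −ln(1 − 0.90) / 3.12 = 2.3026 / 3.12 = 0.738.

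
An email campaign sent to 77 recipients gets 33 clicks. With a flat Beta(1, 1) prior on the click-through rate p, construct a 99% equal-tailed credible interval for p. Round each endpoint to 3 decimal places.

Posterior: Beta(1+33, 1+44) = Beta(34, 45).
Equal-tailed 99% interval: the 0.005 and 0.995 quantiles of Beta(34, 45).
Posterior mean ≈ 0.430, SD ≈ 0.055; a Normal approximation gives roughly [0.288, 0.573].
Exact: F⁻¹(0.005) = 0.293; F⁻¹(0.995) = 0.575.

[0.293, 0.575]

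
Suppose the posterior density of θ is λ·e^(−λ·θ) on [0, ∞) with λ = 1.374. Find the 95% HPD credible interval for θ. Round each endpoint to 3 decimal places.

The exponential density is strictly decreasing on [0, ∞), so the HPD interval is anchored at 0: [0, q] with P(θ ≤ q) = 0.95.
q = −ln(1 − 0.95) / 1.374 = 2.9957 / 1.374 = 2.180.

[0.000, 2.180]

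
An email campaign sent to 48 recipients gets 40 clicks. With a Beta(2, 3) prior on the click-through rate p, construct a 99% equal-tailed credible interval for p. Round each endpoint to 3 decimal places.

Posterior: Beta(2+40, 3+8) = Beta(42, 11).
Equal-tailed 99% interval: the 0.005 and 0.995 quantiles of Beta(42, 11).
Posterior mean ≈ 0.792, SD ≈ 0.055; a Normal approximation gives roughly [0.650, 0.935].
Exact: F⁻¹(0.005) = 0.632; F⁻¹(0.995) = 0.912.

[0.632, 0.912]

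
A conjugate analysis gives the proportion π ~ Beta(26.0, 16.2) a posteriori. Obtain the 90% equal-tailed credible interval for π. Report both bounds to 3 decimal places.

[0.491, 0.735]

Posterior: Beta(26.0, 16.2).
Equal-tailed 90% interval: the 0.05 and 0.95 quantiles of Beta(26.0, 16.2).
Posterior mean ≈ 0.616, SD ≈ 0.074; a Normal approximation gives roughly [0.494, 0.738].
Exact: F⁻¹(0.05) = 0.491; F⁻¹(0.95) = 0.735.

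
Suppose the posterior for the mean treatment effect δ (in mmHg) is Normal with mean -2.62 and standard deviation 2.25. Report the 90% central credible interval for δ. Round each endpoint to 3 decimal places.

The posterior is symmetric, so the 90% equal-tailed interval is δ = -2.62 ± z·2.25 with z = 1.645.
Half-width: 1.645 × 2.25 = 3.701.
-2.62 − 3.701 = -6.321; -2.62 + 3.701 = 1.081.

[-6.321, 1.081]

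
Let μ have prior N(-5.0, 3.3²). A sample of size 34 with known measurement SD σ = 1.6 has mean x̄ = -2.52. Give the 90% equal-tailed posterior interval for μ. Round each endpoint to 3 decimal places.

[-2.987, -2.087]

Posterior precision = 1/3.3² + 34/1.6² = 0.0918 + 13.2812 = 13.3731, so posterior SD = 0.2735.
Posterior mean = (-5.0/3.3² + 34·-2.52/1.6²) / 13.3731 = -2.5370.
Interval: -2.5370 ± 1.645 × 0.2735 → [-2.987, -2.087].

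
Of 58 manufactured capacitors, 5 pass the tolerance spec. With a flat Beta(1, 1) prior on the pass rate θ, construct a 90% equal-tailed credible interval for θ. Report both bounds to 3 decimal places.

[0.045, 0.170]

Posterior: Beta(1+5, 1+53) = Beta(6, 54).
Equal-tailed 90% interval: the 0.05 and 0.95 quantiles of Beta(6, 54).
Posterior mean ≈ 0.100, SD ≈ 0.038; a Normal approximation gives roughly [0.037, 0.163].
Exact: F⁻¹(0.05) = 0.045; F⁻¹(0.95) = 0.170.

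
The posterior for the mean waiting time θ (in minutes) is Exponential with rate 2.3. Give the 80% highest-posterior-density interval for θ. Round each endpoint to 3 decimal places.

[0.000, 0.700]

The exponential density is strictly decreasing on [0, ∞), so the HPD interval is anchored at 0: [0, q] with P(θ ≤ q) = 0.80.
q = −ln(1 − 0.80) / 2.3 = 1.6094 / 2.3 = 0.700.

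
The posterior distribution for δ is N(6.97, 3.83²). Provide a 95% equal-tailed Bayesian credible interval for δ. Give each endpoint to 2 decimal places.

The posterior is symmetric, so the 95% equal-tailed interval is δ = 6.97 ± z·3.83 with z = 1.960.
Half-width: 1.960 × 3.83 = 7.51.
6.97 − 7.51 = -0.54; 6.97 + 7.51 = 14.48.

[-0.54, 14.48]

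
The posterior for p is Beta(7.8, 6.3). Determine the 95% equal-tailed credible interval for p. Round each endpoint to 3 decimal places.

[0.300, 0.792]

Posterior: Beta(7.8, 6.3).
Equal-tailed 95% interval: the 0.025 and 0.975 quantiles of Beta(7.8, 6.3).
Posterior mean ≈ 0.553, SD ≈ 0.128; a Normal approximation gives roughly [0.302, 0.804].
Exact: F⁻¹(0.025) = 0.300; F⁻¹(0.975) = 0.792.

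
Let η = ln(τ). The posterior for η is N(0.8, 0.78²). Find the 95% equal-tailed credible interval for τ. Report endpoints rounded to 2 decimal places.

On the log scale the 95% interval is 0.8 ± 1.960 × 0.78 = [-0.7288, 2.3288].
Exponentiate: [e^-0.7288, e^2.3288] = [0.48, 10.27].

[0.48, 10.27]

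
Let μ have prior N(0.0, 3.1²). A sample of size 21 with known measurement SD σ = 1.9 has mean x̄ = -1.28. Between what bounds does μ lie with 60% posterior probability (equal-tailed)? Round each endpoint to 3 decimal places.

Posterior precision = 1/3.1² + 21/1.9² = 0.1041 + 5.8172 = 5.9212, so posterior SD = 0.4110.
Posterior mean = (0.0/3.1² + 21·-1.28/1.9²) / 5.9212 = -1.2575.
Interval: -1.2575 ± 0.842 × 0.4110 → [-1.603, -0.912].

[-1.603, -0.912]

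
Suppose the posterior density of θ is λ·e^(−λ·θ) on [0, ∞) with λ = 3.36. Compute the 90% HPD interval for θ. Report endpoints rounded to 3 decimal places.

The exponential density is strictly decreasing on [0, ∞), so the HPD interval is anchored at 0: [0, q] with P(θ ≤ q) = 0.90.
q = −ln(1 − 0.90) / 3.36 = 2.3026 / 3.36 = 0.685.

[0.000, 0.685]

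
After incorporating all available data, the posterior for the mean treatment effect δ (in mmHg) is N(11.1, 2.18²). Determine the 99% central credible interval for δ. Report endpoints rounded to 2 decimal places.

The posterior is symmetric, so the 99% equal-tailed interval is δ = 11.1 ± z·2.18 with z = 2.576.
Half-width: 2.576 × 2.18 = 5.62.
11.1 − 5.62 = 5.48; 11.1 + 5.62 = 16.72.

[5.48, 16.72]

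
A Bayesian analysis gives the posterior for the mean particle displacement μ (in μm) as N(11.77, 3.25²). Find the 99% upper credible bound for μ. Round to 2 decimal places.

19.33

Need U with P(μ ≤ U) = 0.99: U = 11.77 + z_{0.01}·3.25.
z = 2.326; U = 11.77 + 2.326 × 3.25 = 19.33.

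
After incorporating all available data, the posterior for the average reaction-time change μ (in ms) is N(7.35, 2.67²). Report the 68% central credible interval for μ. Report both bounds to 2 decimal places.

The posterior is symmetric, so the 68% equal-tailed interval is μ = 7.35 ± z·2.67 with z = 0.994.
Half-width: 0.994 × 2.67 = 2.66.
7.35 − 2.66 = 4.69; 7.35 + 2.66 = 10.01.

[4.69, 10.01]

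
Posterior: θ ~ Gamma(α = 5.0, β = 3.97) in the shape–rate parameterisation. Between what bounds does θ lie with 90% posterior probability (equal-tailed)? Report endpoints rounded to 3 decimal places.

[0.496, 2.306]

Posterior: Gamma(shape 5.0, rate 3.97).
Equal-tailed 90% interval: Gamma(5.0, 3.97) quantiles at 0.05 and 0.95.
Posterior mean ≈ 1.259, SD ≈ 0.563; a Normal approximation gives roughly [0.333, 2.186].
Exact: lower = 0.496; upper = 2.306.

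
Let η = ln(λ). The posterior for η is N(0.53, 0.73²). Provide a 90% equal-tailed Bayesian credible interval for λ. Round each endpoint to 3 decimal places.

[0.511, 5.645]

On the log scale the 90% interval is 0.53 ± 1.645 × 0.73 = [-0.6707, 1.7307].
Exponentiate: [e^-0.6707, e^1.7307] = [0.511, 5.645].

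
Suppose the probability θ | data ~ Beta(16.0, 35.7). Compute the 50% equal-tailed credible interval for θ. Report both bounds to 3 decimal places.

Posterior: Beta(16.0, 35.7).
Equal-tailed 50% interval: the 0.25 and 0.75 quantiles of Beta(16.0, 35.7).
Posterior mean ≈ 0.309, SD ≈ 0.064; a Normal approximation gives roughly [0.267, 0.352].
Exact: F⁻¹(0.25) = 0.265; F⁻¹(0.75) = 0.352.

[0.265, 0.352]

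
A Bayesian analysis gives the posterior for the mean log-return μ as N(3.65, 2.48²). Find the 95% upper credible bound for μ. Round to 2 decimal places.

Need U with P(μ ≤ U) = 0.95: U = 3.65 + z_{0.05}·2.48.
z = 1.645; U = 3.65 + 1.645 × 2.48 = 7.73.

7.73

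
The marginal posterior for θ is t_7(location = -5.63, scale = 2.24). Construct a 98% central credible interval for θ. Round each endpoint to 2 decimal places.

The t_7 distribution is symmetric; the 98% interval is -5.63 ± t·2.24 with t_{0.99,7} = 2.998.
Half-width: 2.998 × 2.24 = 6.72.
-5.63 − 6.72 = -12.35; -5.63 + 6.72 = 1.09.

[-12.35, 1.09]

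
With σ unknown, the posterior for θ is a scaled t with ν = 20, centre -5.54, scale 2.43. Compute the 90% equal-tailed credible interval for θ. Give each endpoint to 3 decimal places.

The t_20 distribution is symmetric; the 90% interval is -5.54 ± t·2.43 with t_{0.95,20} = 1.725.
Half-width: 1.725 × 2.43 = 4.191.
-5.54 − 4.191 = -9.731; -5.54 + 4.191 = -1.349.

[-9.731, -1.349]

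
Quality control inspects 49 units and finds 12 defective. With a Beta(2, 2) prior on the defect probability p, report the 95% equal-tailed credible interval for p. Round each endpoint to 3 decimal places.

[0.156, 0.389]

Posterior: Beta(2+12, 2+37) = Beta(14, 39).
Equal-tailed 95% interval: the 0.025 and 0.975 quantiles of Beta(14, 39).
Posterior mean ≈ 0.264, SD ≈ 0.060; a Normal approximation gives roughly [0.147, 0.382].
Exact: F⁻¹(0.025) = 0.156; F⁻¹(0.975) = 0.389.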